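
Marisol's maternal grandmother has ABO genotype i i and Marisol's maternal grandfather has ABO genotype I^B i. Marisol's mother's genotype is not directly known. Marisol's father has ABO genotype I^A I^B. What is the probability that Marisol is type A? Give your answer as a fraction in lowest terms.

Marisol's mother's ABO genotype from i i × I^B i: 1/2 I^B i, 1/2 i i.
Crossing each possibility with the father I^A I^B and summing P(type A): 1/2·1/4 + 1/2·1/2 = 3/8.

3/8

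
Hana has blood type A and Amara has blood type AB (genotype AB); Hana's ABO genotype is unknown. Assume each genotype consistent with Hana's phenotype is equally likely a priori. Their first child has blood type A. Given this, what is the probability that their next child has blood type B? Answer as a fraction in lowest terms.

1/8

Possible genotypes: Hana ∈ {AA, AO}; Amara ∈ {AB}.
Weight each parental genotype pair by prior × P(type-A child):
  AA × AB: posterior weight 1/2; P(next child type B) = 0.
  AO × AB: posterior weight 1/2; P(next child type B) = 1/4.
Weighted sum = 1/8.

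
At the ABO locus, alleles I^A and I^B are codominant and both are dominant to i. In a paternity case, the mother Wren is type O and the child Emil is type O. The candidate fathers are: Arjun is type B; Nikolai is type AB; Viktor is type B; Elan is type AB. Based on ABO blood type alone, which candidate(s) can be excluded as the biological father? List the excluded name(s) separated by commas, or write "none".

A candidate is excluded only if no genotype consistent with his phenotype could produce a type O child with a type O mother.
Nikolai (type AB): no genotype consistent with that phenotype can produce a type-O child with a type-O mother.
Elan (type AB): no genotype consistent with that phenotype can produce a type-O child with a type-O mother.

Nikolai, Elan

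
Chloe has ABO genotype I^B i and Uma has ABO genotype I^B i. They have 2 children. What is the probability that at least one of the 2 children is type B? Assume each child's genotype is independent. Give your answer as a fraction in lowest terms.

ABO cross I^B i × I^B i → 1/4 O, 3/4 B.
So P(type B) = 3/4 per child.
P(none) = (1/4)^2 = 1/16; P(at least one) = 1 − 1/16 = 15/16.

15/16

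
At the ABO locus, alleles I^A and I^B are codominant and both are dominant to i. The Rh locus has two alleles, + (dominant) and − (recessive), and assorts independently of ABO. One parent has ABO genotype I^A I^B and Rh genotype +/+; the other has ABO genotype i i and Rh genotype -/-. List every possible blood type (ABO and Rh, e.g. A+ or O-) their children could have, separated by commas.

Gametes from I^A I^B × i i give offspring ABO genotypes I^A i, I^B i, i.e. phenotypes A, B.
Rh cross +/+ × -/- → phenotypes Rh+.
Combining independently: A+, B+.

A+, B+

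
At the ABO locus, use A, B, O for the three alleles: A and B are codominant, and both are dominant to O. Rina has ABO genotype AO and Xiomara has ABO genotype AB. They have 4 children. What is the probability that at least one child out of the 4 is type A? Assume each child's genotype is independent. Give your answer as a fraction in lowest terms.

15/16

ABO cross AO × AB → 1/2 A, 1/4 B, 1/4 AB.
So P(type A) = 1/2 per child.
P(none) = (1/2)^4 = 1/16; P(at least one) = 1 − 1/16 = 15/16.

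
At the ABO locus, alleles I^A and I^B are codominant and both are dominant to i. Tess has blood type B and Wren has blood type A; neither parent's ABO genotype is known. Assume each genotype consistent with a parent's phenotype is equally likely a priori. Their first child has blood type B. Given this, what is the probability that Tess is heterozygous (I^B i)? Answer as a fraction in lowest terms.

1/3

Possible genotypes: Tess ∈ {I^B I^B, I^B i}; Wren ∈ {I^A I^A, I^A i}.
Weight each parental genotype pair by prior × P(type-B child):
  I^B I^B × I^A i: posterior weight 2/3.
  I^B i × I^A i: posterior weight 1/3.
Sum the posterior weight over pairs where Tess is I^B i: 1/3.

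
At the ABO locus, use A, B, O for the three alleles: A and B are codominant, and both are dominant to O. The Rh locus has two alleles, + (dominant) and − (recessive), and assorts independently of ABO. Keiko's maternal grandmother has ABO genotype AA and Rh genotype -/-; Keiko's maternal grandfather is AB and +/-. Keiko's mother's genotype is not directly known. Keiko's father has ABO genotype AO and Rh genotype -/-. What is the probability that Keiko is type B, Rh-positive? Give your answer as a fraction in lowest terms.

Keiko's mother's ABO genotype from AA × AB: 1/2 AA, 1/2 AB.
Crossing each possibility with the father AO and summing P(type B): 1/2·0 + 1/2·1/4 = 1/8.
Similarly for Rh via the mother's Rh distribution: P(Rh+) = 1/4.
Independent loci: 1/8 × 1/4 = 1/32.

1/32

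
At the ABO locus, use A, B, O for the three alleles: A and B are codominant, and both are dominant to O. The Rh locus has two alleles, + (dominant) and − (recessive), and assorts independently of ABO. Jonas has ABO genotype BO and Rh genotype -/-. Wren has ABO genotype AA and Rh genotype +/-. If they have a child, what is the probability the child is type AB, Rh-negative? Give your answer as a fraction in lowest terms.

1/4

ABO cross BO × AA → offspring phenotypes: 1/2 A, 1/2 AB.
Rh cross -/- × +/- → 1/2 Rh+, 1/2 Rh-.
Independent loci: P(type AB, Rh-negative) = 1/2 × 1/2 = 1/4.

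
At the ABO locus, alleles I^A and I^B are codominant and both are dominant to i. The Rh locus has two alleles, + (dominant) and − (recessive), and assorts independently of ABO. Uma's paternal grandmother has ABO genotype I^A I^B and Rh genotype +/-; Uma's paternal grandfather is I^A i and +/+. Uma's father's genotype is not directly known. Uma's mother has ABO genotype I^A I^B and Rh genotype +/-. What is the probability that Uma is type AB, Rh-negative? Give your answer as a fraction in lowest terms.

Uma's father's ABO genotype from I^A I^B × I^A i: 1/4 I^A I^A, 1/4 I^A I^B, 1/4 I^A i, 1/4 I^B i.
Crossing each possibility with the mother I^A I^B and summing P(type AB): 1/4·1/2 + 1/4·1/2 + 1/4·1/4 + 1/4·1/4 = 3/8.
Similarly for Rh via the father's Rh distribution: P(Rh-) = 1/8.
Independent loci: 3/8 × 1/8 = 3/64.

3/64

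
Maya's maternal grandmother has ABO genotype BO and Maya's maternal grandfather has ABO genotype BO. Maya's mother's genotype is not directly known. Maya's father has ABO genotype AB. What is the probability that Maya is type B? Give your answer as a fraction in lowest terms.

Maya's mother's ABO genotype from BO × BO: 1/4 BB, 1/2 BO, 1/4 OO.
Crossing each possibility with the father AB and summing P(type B): 1/4·1/2 + 1/2·1/2 + 1/4·1/2 = 1/2.

1/2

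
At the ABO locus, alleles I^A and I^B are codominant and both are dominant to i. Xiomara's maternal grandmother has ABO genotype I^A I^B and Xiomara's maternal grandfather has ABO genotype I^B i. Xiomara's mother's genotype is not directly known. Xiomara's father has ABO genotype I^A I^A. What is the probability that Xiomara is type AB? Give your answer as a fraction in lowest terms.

Xiomara's mother's ABO genotype from I^A I^B × I^B i: 1/4 I^A I^B, 1/4 I^A i, 1/4 I^B I^B, 1/4 I^B i.
Crossing each possibility with the father I^A I^A and summing P(type AB): 1/4·1/2 + 1/4·0 + 1/4·1 + 1/4·1/2 = 1/2.

1/2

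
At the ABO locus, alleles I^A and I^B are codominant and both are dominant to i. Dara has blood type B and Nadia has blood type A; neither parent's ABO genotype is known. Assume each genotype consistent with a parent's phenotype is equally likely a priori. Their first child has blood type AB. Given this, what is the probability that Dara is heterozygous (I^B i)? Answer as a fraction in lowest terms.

1/3

Possible genotypes: Dara ∈ {I^B I^B, I^B i}; Nadia ∈ {I^A I^A, I^A i}.
Weight each parental genotype pair by prior × P(type-AB child):
  I^B I^B × I^A I^A: posterior weight 4/9.
  I^B I^B × I^A i: posterior weight 2/9.
  I^B i × I^A I^A: posterior weight 2/9.
  I^B i × I^A i: posterior weight 1/9.
Sum the posterior weight over pairs where Dara is I^B i: 1/3.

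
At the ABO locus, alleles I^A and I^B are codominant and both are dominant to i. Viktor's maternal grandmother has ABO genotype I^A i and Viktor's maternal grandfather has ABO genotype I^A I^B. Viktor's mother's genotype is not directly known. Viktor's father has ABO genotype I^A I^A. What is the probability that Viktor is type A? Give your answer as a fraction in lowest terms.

Viktor's mother's ABO genotype from I^A i × I^A I^B: 1/4 I^A I^A, 1/4 I^A I^B, 1/4 I^A i, 1/4 I^B i.
Crossing each possibility with the father I^A I^A and summing P(type A): 1/4·1 + 1/4·1/2 + 1/4·1 + 1/4·1/2 = 3/4.

3/4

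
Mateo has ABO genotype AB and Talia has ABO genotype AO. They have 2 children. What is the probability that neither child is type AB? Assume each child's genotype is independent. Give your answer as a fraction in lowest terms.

ABO cross AB × AO → 1/2 A, 1/4 B, 1/4 AB.
So P(type AB) = 1/4 per child.
P(not type AB) = 3/4 for one child; (3/4)^2 = 9/16.

9/16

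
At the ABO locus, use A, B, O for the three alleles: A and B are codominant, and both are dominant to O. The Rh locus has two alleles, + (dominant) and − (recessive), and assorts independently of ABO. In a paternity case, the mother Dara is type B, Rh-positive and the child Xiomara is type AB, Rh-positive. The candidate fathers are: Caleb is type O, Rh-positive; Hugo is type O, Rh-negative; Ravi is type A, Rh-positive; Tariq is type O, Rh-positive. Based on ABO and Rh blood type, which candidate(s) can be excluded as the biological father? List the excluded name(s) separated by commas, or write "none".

A candidate is excluded only if no genotype consistent with his phenotype could produce a type AB, Rh-positive child with a type B, Rh-positive mother.
Caleb (type O, Rh+): no genotype consistent with that phenotype can produce a type-AB Rh+ child with a type-B mother.
Hugo (type O, Rh-): no genotype consistent with that phenotype can produce a type-AB Rh+ child with a type-B mother.
Tariq (type O, Rh+): no genotype consistent with that phenotype can produce a type-AB Rh+ child with a type-B mother.

Caleb, Hugo, Tariq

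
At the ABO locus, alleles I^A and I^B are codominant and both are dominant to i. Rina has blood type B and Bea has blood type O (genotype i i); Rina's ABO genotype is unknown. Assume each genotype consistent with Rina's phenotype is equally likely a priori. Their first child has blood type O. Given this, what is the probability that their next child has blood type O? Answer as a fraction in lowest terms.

Possible genotypes: Rina ∈ {I^B I^B, I^B i}; Bea ∈ {i i}.
Weight each parental genotype pair by prior × P(type-O child):
  I^B i × i i: posterior weight 1; P(next child type O) = 1/2.
Weighted sum = 1/2.

1/2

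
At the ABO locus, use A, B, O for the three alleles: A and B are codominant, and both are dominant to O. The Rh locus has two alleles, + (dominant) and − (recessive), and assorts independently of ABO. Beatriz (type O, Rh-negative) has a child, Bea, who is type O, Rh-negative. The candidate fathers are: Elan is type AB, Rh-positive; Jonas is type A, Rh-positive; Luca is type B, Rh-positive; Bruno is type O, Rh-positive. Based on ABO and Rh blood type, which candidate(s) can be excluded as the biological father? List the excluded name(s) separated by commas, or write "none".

A candidate is excluded only if no genotype consistent with his phenotype could produce a type O, Rh-negative child with a type O, Rh-negative mother.
Elan (type AB, Rh+): no genotype consistent with that phenotype can produce a type-O Rh- child with a type-O mother.

Elan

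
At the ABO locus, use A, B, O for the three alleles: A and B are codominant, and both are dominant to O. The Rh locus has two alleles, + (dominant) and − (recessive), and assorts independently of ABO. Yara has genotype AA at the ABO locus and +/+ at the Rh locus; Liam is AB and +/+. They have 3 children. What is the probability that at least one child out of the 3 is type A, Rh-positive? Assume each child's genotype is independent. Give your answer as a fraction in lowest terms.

ABO cross AA × AB → 1/2 A, 1/2 AB.
Rh cross +/+ × +/+ → 1 Rh+; so P(type A, Rh-positive) = 1/2 × 1 = 1/2 per child.
P(none) = (1/2)^3 = 1/8; P(at least one) = 1 − 1/8 = 7/8.

7/8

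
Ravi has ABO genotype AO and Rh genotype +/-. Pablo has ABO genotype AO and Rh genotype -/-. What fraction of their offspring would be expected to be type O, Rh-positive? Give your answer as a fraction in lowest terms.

1/8

ABO cross AO × AO → offspring phenotypes: 1/4 O, 3/4 A.
Rh cross +/- × -/- → 1/2 Rh+, 1/2 Rh-.
Independent loci: P(type O, Rh-positive) = 1/4 × 1/2 = 1/8.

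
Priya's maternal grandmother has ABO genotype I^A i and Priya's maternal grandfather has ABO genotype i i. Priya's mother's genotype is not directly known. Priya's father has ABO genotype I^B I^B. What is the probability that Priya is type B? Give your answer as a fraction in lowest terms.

3/4

Priya's mother's ABO genotype from I^A i × i i: 1/2 I^A i, 1/2 i i.
Crossing each possibility with the father I^B I^B and summing P(type B): 1/2·1/2 + 1/2·1 = 3/4.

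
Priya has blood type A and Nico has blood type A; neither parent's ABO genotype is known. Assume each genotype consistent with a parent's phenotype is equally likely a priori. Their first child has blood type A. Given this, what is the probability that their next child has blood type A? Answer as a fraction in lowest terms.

Possible genotypes: Priya ∈ {AA, AO}; Nico ∈ {AA, AO}.
Weight each parental genotype pair by prior × P(type-A child):
  AA × AA: posterior weight 4/15; P(next child type A) = 1.
  AA × AO: posterior weight 4/15; P(next child type A) = 1.
  AO × AA: posterior weight 4/15; P(next child type A) = 1.
  AO × AO: posterior weight 1/5; P(next child type A) = 3/4.
Weighted sum = 19/20.

19/20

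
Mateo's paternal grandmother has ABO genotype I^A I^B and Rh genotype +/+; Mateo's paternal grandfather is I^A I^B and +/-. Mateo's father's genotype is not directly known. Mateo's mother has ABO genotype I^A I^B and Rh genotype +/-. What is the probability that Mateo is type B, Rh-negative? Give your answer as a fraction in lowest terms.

1/32

Mateo's father's ABO genotype from I^A I^B × I^A I^B: 1/4 I^A I^A, 1/2 I^A I^B, 1/4 I^B I^B.
Crossing each possibility with the mother I^A I^B and summing P(type B): 1/4·0 + 1/2·1/4 + 1/4·1/2 = 1/4.
Similarly for Rh via the father's Rh distribution: P(Rh-) = 1/8.
Independent loci: 1/4 × 1/8 = 1/32.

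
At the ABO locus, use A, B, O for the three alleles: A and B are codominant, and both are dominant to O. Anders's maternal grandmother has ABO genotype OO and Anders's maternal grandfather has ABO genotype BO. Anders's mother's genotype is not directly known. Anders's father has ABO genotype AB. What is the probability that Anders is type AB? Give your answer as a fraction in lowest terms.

1/8

Anders's mother's ABO genotype from OO × BO: 1/2 BO, 1/2 OO.
Crossing each possibility with the father AB and summing P(type AB): 1/2·1/4 + 1/2·0 = 1/8.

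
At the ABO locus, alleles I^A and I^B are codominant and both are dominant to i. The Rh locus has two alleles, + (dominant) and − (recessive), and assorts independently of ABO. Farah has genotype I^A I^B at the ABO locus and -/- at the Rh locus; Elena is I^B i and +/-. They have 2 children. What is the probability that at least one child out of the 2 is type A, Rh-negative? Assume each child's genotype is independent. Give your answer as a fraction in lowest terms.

15/64

ABO cross I^A I^B × I^B i → 1/4 A, 1/2 B, 1/4 AB.
Rh cross -/- × +/- → 1/2 Rh+, 1/2 Rh-; so P(type A, Rh-negative) = 1/4 × 1/2 = 1/8 per child.
P(none) = (7/8)^2 = 49/64; P(at least one) = 1 − 49/64 = 15/64.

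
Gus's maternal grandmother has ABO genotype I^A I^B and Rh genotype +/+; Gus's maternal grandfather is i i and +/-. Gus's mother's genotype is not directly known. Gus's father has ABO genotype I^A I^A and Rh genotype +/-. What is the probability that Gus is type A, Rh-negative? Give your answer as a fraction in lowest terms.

3/32

Gus's mother's ABO genotype from I^A I^B × i i: 1/2 I^A i, 1/2 I^B i.
Crossing each possibility with the father I^A I^A and summing P(type A): 1/2·1 + 1/2·1/2 = 3/4.
Similarly for Rh via the mother's Rh distribution: P(Rh-) = 1/8.
Independent loci: 3/4 × 1/8 = 3/32.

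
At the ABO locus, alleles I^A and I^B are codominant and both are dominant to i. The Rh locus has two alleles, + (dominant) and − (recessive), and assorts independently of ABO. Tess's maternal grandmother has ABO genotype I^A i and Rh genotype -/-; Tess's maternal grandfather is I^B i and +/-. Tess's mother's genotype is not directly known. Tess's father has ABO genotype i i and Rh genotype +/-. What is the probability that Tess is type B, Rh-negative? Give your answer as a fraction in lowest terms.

Tess's mother's ABO genotype from I^A i × I^B i: 1/4 I^A I^B, 1/4 I^A i, 1/4 I^B i, 1/4 i i.
Crossing each possibility with the father i i and summing P(type B): 1/4·1/2 + 1/4·0 + 1/4·1/2 + 1/4·0 = 1/4.
Similarly for Rh via the mother's Rh distribution: P(Rh-) = 3/8.
Independent loci: 1/4 × 3/8 = 3/32.

3/32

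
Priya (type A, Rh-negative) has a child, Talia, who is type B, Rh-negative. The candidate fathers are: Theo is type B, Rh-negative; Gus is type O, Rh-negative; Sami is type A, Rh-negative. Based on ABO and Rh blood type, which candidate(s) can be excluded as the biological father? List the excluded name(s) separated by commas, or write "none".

A candidate is excluded only if no genotype consistent with his phenotype could produce a type B, Rh-negative child with a type A, Rh-negative mother.
Gus (type O, Rh-): no genotype consistent with that phenotype can produce a type-B Rh- child with a type-A mother.
Sami (type A, Rh-): no genotype consistent with that phenotype can produce a type-B Rh- child with a type-A mother.

Gus, Sami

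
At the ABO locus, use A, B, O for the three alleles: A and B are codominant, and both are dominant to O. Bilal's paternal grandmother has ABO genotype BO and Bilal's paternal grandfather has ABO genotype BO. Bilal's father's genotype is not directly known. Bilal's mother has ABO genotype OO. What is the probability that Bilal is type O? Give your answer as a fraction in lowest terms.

1/2

Bilal's father's ABO genotype from BO × BO: 1/4 BB, 1/2 BO, 1/4 OO.
Crossing each possibility with the mother OO and summing P(type O): 1/4·0 + 1/2·1/2 + 1/4·1 = 1/2.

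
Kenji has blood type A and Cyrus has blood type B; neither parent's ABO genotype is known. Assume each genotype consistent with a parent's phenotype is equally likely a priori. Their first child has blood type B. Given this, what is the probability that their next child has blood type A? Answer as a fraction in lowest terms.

Possible genotypes: Kenji ∈ {I^A I^A, I^A i}; Cyrus ∈ {I^B I^B, I^B i}.
Weight each parental genotype pair by prior × P(type-B child):
  I^A i × I^B I^B: posterior weight 2/3; P(next child type A) = 0.
  I^A i × I^B i: posterior weight 1/3; P(next child type A) = 1/4.
Weighted sum = 1/12.

1/12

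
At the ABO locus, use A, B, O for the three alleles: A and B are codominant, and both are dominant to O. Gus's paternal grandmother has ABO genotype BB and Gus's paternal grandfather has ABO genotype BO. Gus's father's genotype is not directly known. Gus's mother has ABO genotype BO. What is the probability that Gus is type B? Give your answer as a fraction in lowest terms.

Gus's father's ABO genotype from BB × BO: 1/2 BB, 1/2 BO.
Crossing each possibility with the mother BO and summing P(type B): 1/2·1 + 1/2·3/4 = 7/8.

7/8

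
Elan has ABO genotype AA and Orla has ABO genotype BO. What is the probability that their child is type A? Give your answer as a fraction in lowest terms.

ABO cross AA × BO → offspring phenotypes: 1/2 A, 1/2 AB.
So P(type A) = 1/2.

1/2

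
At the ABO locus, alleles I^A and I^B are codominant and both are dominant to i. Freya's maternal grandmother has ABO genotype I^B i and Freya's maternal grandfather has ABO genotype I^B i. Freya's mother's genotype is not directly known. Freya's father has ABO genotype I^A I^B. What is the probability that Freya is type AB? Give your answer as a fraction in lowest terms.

Freya's mother's ABO genotype from I^B i × I^B i: 1/4 I^B I^B, 1/2 I^B i, 1/4 i i.
Crossing each possibility with the father I^A I^B and summing P(type AB): 1/4·1/2 + 1/2·1/4 + 1/4·0 = 1/4.

1/4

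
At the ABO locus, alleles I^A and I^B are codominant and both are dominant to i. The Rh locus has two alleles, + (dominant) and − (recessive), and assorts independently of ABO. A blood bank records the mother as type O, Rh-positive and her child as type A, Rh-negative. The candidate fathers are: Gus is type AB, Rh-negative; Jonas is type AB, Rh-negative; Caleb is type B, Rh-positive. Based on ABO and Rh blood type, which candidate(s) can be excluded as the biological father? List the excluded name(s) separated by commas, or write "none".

A candidate is excluded only if no genotype consistent with his phenotype could produce a type A, Rh-negative child with a type O, Rh-positive mother.
Caleb (type B, Rh+): no genotype consistent with that phenotype can produce a type-A Rh- child with a type-O mother.

Caleb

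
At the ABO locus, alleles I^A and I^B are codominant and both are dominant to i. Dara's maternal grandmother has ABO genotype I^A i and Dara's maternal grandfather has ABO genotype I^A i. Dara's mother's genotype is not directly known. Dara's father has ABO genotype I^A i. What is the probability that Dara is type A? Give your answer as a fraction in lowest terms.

3/4

Dara's mother's ABO genotype from I^A i × I^A i: 1/4 I^A I^A, 1/2 I^A i, 1/4 i i.
Crossing each possibility with the father I^A i and summing P(type A): 1/4·1 + 1/2·3/4 + 1/4·1/2 = 3/4.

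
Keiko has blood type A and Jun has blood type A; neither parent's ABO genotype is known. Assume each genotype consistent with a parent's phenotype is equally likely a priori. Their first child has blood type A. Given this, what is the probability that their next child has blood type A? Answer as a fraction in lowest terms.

19/20

Possible genotypes: Keiko ∈ {I^A I^A, I^A i}; Jun ∈ {I^A I^A, I^A i}.
Weight each parental genotype pair by prior × P(type-A child):
  I^A I^A × I^A I^A: posterior weight 4/15; P(next child type A) = 1.
  I^A I^A × I^A i: posterior weight 4/15; P(next child type A) = 1.
  I^A i × I^A I^A: posterior weight 4/15; P(next child type A) = 1.
  I^A i × I^A i: posterior weight 1/5; P(next child type A) = 3/4.
Weighted sum = 19/20.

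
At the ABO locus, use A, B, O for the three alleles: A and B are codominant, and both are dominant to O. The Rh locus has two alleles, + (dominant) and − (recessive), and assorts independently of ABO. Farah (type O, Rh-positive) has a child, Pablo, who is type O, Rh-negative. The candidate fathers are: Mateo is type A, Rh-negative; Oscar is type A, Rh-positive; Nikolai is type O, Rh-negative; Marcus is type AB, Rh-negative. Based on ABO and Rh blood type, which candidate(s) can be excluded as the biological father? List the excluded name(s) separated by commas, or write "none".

Marcus

A candidate is excluded only if no genotype consistent with his phenotype could produce a type O, Rh-negative child with a type O, Rh-positive mother.
Marcus (type AB, Rh-): no genotype consistent with that phenotype can produce a type-O Rh- child with a type-O mother.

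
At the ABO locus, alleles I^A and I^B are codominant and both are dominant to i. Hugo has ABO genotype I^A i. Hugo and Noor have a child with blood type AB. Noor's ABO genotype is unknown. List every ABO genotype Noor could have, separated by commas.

I^A I^B, I^B I^B, I^B i

For each candidate genotype of Noor, check whether crossing it with I^A i can produce every observed child phenotype.
  I^A I^A → possible child types {A} ✗
  I^A I^B → possible child types {A, B, AB} ✓
  I^A i → possible child types {O, A} ✗
  I^B I^B → possible child types {B, AB} ✓
  I^B i → possible child types {O, A, B, AB} ✓
  i i → possible child types {O, A} ✗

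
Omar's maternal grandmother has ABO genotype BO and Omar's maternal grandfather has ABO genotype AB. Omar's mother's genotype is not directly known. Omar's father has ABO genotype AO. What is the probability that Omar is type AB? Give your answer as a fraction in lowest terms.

Omar's mother's ABO genotype from BO × AB: 1/4 AB, 1/4 AO, 1/4 BB, 1/4 BO.
Crossing each possibility with the father AO and summing P(type AB): 1/4·1/4 + 1/4·0 + 1/4·1/2 + 1/4·1/4 = 1/4.

1/4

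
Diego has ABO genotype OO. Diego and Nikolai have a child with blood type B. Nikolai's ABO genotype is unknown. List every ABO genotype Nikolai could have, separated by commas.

For each candidate genotype of Nikolai, check whether crossing it with OO can produce every observed child phenotype.
  AA → possible child types {A} ✗
  AB → possible child types {A, B} ✓
  AO → possible child types {O, A} ✗
  BB → possible child types {B} ✓
  BO → possible child types {O, B} ✓
  OO → possible child types {O} ✗

AB, BB, BO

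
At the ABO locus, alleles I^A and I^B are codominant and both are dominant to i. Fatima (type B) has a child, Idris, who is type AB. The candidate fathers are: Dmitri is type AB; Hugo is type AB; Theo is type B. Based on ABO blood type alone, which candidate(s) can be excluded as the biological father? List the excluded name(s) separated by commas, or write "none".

Theo

A candidate is excluded only if no genotype consistent with his phenotype could produce a type AB child with a type B mother.
Theo (type B): no genotype consistent with that phenotype can produce a type-AB child with a type-B mother.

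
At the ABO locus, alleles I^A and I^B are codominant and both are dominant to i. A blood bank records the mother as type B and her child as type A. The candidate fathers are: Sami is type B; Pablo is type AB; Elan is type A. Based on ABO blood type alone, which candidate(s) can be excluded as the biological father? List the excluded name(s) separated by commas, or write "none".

Sami

A candidate is excluded only if no genotype consistent with his phenotype could produce a type A child with a type B mother.
Sami (type B): no genotype consistent with that phenotype can produce a type-A child with a type-B mother.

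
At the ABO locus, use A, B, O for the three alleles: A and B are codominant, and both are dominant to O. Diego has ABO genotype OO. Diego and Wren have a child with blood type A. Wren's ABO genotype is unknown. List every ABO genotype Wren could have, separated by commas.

AA, AB, AO

For each candidate genotype of Wren, check whether crossing it with OO can produce every observed child phenotype.
  AA → possible child types {A} ✓
  AB → possible child types {A, B} ✓
  AO → possible child types {O, A} ✓
  BB → possible child types {B} ✗
  BO → possible child types {O, B} ✗
  OO → possible child types {O} ✗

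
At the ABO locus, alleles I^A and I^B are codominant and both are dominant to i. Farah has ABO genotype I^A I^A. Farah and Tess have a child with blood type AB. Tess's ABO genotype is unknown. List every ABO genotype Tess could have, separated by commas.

I^A I^B, I^B I^B, I^B i

For each candidate genotype of Tess, check whether crossing it with I^A I^A can produce every observed child phenotype.
  I^A I^A → possible child types {A} ✗
  I^A I^B → possible child types {A, AB} ✓
  I^A i → possible child types {A} ✗
  I^B I^B → possible child types {AB} ✓
  I^B i → possible child types {A, AB} ✓
  i i → possible child types {A} ✗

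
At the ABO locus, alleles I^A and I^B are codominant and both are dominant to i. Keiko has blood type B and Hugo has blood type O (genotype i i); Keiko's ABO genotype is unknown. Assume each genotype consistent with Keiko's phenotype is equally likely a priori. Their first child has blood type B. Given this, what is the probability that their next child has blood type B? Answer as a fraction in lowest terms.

Possible genotypes: Keiko ∈ {I^B I^B, I^B i}; Hugo ∈ {i i}.
Weight each parental genotype pair by prior × P(type-B child):
  I^B I^B × i i: posterior weight 2/3; P(next child type B) = 1.
  I^B i × i i: posterior weight 1/3; P(next child type B) = 1/2.
Weighted sum = 5/6.

5/6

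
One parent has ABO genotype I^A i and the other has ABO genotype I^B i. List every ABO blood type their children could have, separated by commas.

Gametes from I^A i × I^B i give offspring ABO genotypes I^A I^B, I^A i, I^B i, i i, i.e. phenotypes O, A, B, AB.

O, A, B, AB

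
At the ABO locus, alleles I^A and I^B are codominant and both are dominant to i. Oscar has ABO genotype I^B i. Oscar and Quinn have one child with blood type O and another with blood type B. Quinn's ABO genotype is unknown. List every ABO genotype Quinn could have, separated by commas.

For each candidate genotype of Quinn, check whether crossing it with I^B i can produce every observed child phenotype.
  I^A I^A → possible child types {A, AB} ✗
  I^A I^B → possible child types {A, B, AB} ✗
  I^A i → possible child types {O, A, B, AB} ✓
  I^B I^B → possible child types {B} ✗
  I^B i → possible child types {O, B} ✓
  i i → possible child types {O, B} ✓

I^A i, I^B i, i i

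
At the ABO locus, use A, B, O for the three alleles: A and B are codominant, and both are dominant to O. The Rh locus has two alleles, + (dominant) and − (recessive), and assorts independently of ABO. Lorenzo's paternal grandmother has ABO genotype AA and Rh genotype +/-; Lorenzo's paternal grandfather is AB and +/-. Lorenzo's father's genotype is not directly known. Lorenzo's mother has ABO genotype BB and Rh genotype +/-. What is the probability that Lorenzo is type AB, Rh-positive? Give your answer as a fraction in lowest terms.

Lorenzo's father's ABO genotype from AA × AB: 1/2 AA, 1/2 AB.
Crossing each possibility with the mother BB and summing P(type AB): 1/2·1 + 1/2·1/2 = 3/4.
Similarly for Rh via the father's Rh distribution: P(Rh+) = 3/4.
Independent loci: 3/4 × 3/4 = 9/16.

9/16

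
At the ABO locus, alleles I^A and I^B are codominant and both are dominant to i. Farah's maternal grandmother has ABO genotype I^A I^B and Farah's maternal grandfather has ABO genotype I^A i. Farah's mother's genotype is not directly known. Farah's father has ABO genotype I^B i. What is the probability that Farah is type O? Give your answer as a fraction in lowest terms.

1/8

Farah's mother's ABO genotype from I^A I^B × I^A i: 1/4 I^A I^A, 1/4 I^A I^B, 1/4 I^A i, 1/4 I^B i.
Crossing each possibility with the father I^B i and summing P(type O): 1/4·0 + 1/4·0 + 1/4·1/4 + 1/4·1/4 = 1/8.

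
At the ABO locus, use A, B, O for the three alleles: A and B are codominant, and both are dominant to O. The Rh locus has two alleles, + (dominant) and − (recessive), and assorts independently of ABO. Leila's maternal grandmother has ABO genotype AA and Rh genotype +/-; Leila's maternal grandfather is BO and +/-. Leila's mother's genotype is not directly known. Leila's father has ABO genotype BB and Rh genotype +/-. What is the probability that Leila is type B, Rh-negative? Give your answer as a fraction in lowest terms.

1/8

Leila's mother's ABO genotype from AA × BO: 1/2 AB, 1/2 AO.
Crossing each possibility with the father BB and summing P(type B): 1/2·1/2 + 1/2·1/2 = 1/2.
Similarly for Rh via the mother's Rh distribution: P(Rh-) = 1/4.
Independent loci: 1/2 × 1/4 = 1/8.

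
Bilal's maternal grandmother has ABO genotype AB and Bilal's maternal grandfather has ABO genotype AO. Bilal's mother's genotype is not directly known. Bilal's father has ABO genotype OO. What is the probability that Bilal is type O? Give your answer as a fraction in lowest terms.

Bilal's mother's ABO genotype from AB × AO: 1/4 AA, 1/4 AB, 1/4 AO, 1/4 BO.
Crossing each possibility with the father OO and summing P(type O): 1/4·0 + 1/4·0 + 1/4·1/2 + 1/4·1/2 = 1/4.

1/4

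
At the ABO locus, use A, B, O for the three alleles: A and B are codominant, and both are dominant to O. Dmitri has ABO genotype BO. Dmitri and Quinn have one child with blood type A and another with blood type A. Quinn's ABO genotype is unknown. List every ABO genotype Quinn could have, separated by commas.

AA, AB, AO

For each candidate genotype of Quinn, check whether crossing it with BO can produce every observed child phenotype.
  AA → possible child types {A, AB} ✓
  AB → possible child types {A, B, AB} ✓
  AO → possible child types {O, A, B, AB} ✓
  BB → possible child types {B} ✗
  BO → possible child types {O, B} ✗
  OO → possible child types {O, B} ✗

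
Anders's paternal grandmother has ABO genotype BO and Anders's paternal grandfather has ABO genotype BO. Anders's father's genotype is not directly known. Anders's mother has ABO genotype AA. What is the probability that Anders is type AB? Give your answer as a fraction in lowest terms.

Anders's father's ABO genotype from BO × BO: 1/4 BB, 1/2 BO, 1/4 OO.
Crossing each possibility with the mother AA and summing P(type AB): 1/4·1 + 1/2·1/2 + 1/4·0 = 1/2.

1/2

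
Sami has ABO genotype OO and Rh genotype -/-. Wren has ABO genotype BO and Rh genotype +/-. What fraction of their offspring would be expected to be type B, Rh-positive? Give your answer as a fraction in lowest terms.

ABO cross OO × BO → offspring phenotypes: 1/2 O, 1/2 B.
Rh cross -/- × +/- → 1/2 Rh+, 1/2 Rh-.
Independent loci: P(type B, Rh-positive) = 1/2 × 1/2 = 1/4.

1/4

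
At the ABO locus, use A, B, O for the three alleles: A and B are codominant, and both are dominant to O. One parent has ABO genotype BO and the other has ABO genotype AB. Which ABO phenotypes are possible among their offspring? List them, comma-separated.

A, B, AB

Gametes from BO × AB give offspring ABO genotypes AB, AO, BB, BO, i.e. phenotypes A, B, AB.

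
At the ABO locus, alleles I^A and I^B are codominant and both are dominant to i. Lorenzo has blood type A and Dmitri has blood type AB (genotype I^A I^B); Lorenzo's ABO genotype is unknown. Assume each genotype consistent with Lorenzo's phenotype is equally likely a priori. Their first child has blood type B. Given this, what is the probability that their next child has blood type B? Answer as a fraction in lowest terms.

Possible genotypes: Lorenzo ∈ {I^A I^A, I^A i}; Dmitri ∈ {I^A I^B}.
Weight each parental genotype pair by prior × P(type-B child):
  I^A i × I^A I^B: posterior weight 1; P(next child type B) = 1/4.
Weighted sum = 1/4.

1/4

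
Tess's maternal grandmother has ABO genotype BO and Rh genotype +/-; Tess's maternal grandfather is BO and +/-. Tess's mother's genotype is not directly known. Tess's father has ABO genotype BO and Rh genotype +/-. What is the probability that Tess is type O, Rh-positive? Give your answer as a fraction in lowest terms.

Tess's mother's ABO genotype from BO × BO: 1/4 BB, 1/2 BO, 1/4 OO.
Crossing each possibility with the father BO and summing P(type O): 1/4·0 + 1/2·1/4 + 1/4·1/2 = 1/4.
Similarly for Rh via the mother's Rh distribution: P(Rh+) = 3/4.
Independent loci: 1/4 × 3/4 = 3/16.

3/16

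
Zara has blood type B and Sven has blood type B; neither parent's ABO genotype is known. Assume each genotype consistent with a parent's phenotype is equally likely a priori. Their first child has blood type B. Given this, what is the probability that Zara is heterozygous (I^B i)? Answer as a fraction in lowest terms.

7/15

Possible genotypes: Zara ∈ {I^B I^B, I^B i}; Sven ∈ {I^B I^B, I^B i}.
Weight each parental genotype pair by prior × P(type-B child):
  I^B I^B × I^B I^B: posterior weight 4/15.
  I^B I^B × I^B i: posterior weight 4/15.
  I^B i × I^B I^B: posterior weight 4/15.
  I^B i × I^B i: posterior weight 1/5.
Sum the posterior weight over pairs where Zara is I^B i: 7/15.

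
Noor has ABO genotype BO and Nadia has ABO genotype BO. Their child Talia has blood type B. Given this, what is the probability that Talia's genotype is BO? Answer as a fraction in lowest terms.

2/3

Cross BO × BO → 1/4 BB, 1/2 BO, 1/4 OO.
Type-B genotypes among offspring: BB (1/4), BO (1/2); total 3/4.
P(BO | type B) = (1/2) / (3/4) = 2/3.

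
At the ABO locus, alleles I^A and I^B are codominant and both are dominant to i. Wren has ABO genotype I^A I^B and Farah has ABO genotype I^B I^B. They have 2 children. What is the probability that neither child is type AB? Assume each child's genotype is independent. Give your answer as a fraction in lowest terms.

ABO cross I^A I^B × I^B I^B → 1/2 B, 1/2 AB.
So P(type AB) = 1/2 per child.
P(not type AB) = 1/2 for one child; (1/2)^2 = 1/4.

1/4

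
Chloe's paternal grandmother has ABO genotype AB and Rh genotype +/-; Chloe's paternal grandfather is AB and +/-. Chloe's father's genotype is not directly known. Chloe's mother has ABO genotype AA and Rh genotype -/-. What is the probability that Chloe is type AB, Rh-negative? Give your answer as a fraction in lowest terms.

1/4

Chloe's father's ABO genotype from AB × AB: 1/4 AA, 1/2 AB, 1/4 BB.
Crossing each possibility with the mother AA and summing P(type AB): 1/4·0 + 1/2·1/2 + 1/4·1 = 1/2.
Similarly for Rh via the father's Rh distribution: P(Rh-) = 1/2.
Independent loci: 1/2 × 1/2 = 1/4.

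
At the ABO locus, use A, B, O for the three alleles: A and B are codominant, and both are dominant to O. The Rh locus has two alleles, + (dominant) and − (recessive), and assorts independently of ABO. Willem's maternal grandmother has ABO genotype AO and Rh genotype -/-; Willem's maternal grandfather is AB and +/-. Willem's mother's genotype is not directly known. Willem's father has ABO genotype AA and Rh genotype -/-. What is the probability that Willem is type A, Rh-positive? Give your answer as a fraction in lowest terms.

Willem's mother's ABO genotype from AO × AB: 1/4 AA, 1/4 AB, 1/4 AO, 1/4 BO.
Crossing each possibility with the father AA and summing P(type A): 1/4·1 + 1/4·1/2 + 1/4·1 + 1/4·1/2 = 3/4.
Similarly for Rh via the mother's Rh distribution: P(Rh+) = 1/4.
Independent loci: 3/4 × 1/4 = 3/16.

3/16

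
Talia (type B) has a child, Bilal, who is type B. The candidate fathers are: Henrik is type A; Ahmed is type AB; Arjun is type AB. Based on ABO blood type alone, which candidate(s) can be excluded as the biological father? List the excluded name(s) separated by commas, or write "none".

A candidate is excluded only if no genotype consistent with his phenotype could produce a type B child with a type B mother.
Every candidate has at least one consistent genotype combination, so none can be excluded.

none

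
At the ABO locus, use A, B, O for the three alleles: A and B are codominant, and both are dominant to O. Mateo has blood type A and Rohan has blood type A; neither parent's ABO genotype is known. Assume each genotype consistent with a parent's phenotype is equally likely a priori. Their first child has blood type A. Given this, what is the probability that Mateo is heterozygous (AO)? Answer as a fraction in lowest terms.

Possible genotypes: Mateo ∈ {AA, AO}; Rohan ∈ {AA, AO}.
Weight each parental genotype pair by prior × P(type-A child):
  AA × AA: posterior weight 4/15.
  AA × AO: posterior weight 4/15.
  AO × AA: posterior weight 4/15.
  AO × AO: posterior weight 1/5.
Sum the posterior weight over pairs where Mateo is AO: 7/15.

7/15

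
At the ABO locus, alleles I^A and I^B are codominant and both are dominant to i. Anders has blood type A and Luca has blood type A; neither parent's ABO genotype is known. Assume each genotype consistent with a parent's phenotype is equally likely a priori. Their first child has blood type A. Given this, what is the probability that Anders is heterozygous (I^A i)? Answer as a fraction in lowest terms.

7/15

Possible genotypes: Anders ∈ {I^A I^A, I^A i}; Luca ∈ {I^A I^A, I^A i}.
Weight each parental genotype pair by prior × P(type-A child):
  I^A I^A × I^A I^A: posterior weight 4/15.
  I^A I^A × I^A i: posterior weight 4/15.
  I^A i × I^A I^A: posterior weight 4/15.
  I^A i × I^A i: posterior weight 1/5.
Sum the posterior weight over pairs where Anders is I^A i: 7/15.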